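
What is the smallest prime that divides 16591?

16591 is odd.
Digit sum 22, not divisible by 3.
Ends in 1: not divisible by 5.
7: 16591 = 7·2370 + 1
11: 16591 = 11·1508 + 3
13: 16591 = 13·1276 + 3
17: 16591 = 17·975 + 16
19: 16591 = 19·873 + 4
23: 16591 = 23·721 + 8
29: 16591 = 29·572 + 3
31: 16591 = 31·535 + 6
37: 16591 = 37·448 + 15
41: 16591 = 41·404 + 27
43: 16591 = 43·385 + 36
47: 16591 = 47·353

47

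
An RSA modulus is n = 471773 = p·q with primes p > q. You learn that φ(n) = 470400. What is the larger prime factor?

φ(n) = (p−1)(q−1) = n − (p+q) + 1, so p + q = 471773 − 470400 + 1 = 1374.
p and q are the roots of t² − 1374t + 471773 = 0.
Discriminant: 1374² − 4·471773 = 1887876 − 1887092 = 784; √784 = 28.
q = (1374 − 28)/2 = 673, p = (1374 + 28)/2 = 701.
Check: 673 · 701 = 471773.

701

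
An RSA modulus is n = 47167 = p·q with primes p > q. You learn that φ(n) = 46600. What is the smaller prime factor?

φ(n) = (p−1)(q−1) = n − (p+q) + 1, so p + q = 47167 − 46600 + 1 = 568.
p and q are the roots of t² − 568t + 47167 = 0.
Discriminant: 568² − 4·47167 = 322624 − 188668 = 133956; √133956 = 366.
q = (568 − 366)/2 = 101, p = (568 + 366)/2 = 467.
Check: 101 · 467 = 47167.

101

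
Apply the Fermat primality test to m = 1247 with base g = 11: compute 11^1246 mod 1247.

11^1 ≡ 11 (mod 1247)
11^2 ≡ 11^2 = 121 ≡ 121 (mod 1247)
11^4 ≡ 121^2 = 14641 ≡ 924 (mod 1247)
11^8 ≡ 924^2 = 853776 ≡ 828 (mod 1247)
11^16 ≡ 828^2 = 685584 ≡ 981 (mod 1247)
11^32 ≡ 981^2 = 962361 ≡ 924 (mod 1247)
11^64 ≡ 924^2 = 853776 ≡ 828 (mod 1247)
11^128 ≡ 828^2 = 685584 ≡ 981 (mod 1247)
11^256 ≡ 981^2 = 962361 ≡ 924 (mod 1247)
11^512 ≡ 924^2 = 853776 ≡ 828 (mod 1247)
11^1024 ≡ 828^2 = 685584 ≡ 981 (mod 1247)
1246 = 1024 + 128 + 64 + 16 + 8 + 4 + 2 in binary powers of 2.
So 11^1246 ≡ 981 · 981 · 828 · 981 · 828 · 924 · 121 ≡ 173 (mod 1247).
Since 173 ≠ 1, base 11 is a Fermat witness: 1247 is composite.

173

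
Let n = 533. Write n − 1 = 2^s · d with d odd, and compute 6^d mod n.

533 − 1 = 532 = 2^2 · 133, so d = 133.
6^1 ≡ 6 (mod 533)
6^2 ≡ 6^2 = 36 ≡ 36 (mod 533)
6^4 ≡ 36^2 = 1296 ≡ 230 (mod 533)
6^8 ≡ 230^2 = 52900 ≡ 133 (mod 533)
6^16 ≡ 133^2 = 17689 ≡ 100 (mod 533)
6^32 ≡ 100^2 = 10000 ≡ 406 (mod 533)
6^64 ≡ 406^2 = 164836 ≡ 139 (mod 533)
6^128 ≡ 139^2 = 19321 ≡ 133 (mod 533)
133 = 128 + 4 + 1 in binary powers of 2.
So 6^133 ≡ 133 · 230 · 6 ≡ 188 (mod 533).
Squaring chain: 188 → 166; never reaches −1, so base 6 is a Miller–Rabin witness that 533 is composite.

188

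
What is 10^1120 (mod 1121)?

10^1 ≡ 10 (mod 1121)
10^2 ≡ 10^2 = 100 ≡ 100 (mod 1121)
10^4 ≡ 100^2 = 10000 ≡ 1032 (mod 1121)
10^8 ≡ 1032^2 = 1065024 ≡ 74 (mod 1121)
10^16 ≡ 74^2 = 5476 ≡ 992 (mod 1121)
10^32 ≡ 992^2 = 984064 ≡ 947 (mod 1121)
10^64 ≡ 947^2 = 896809 ≡ 9 (mod 1121)
10^128 ≡ 9^2 = 81 ≡ 81 (mod 1121)
10^256 ≡ 81^2 = 6561 ≡ 956 (mod 1121)
10^512 ≡ 956^2 = 913936 ≡ 321 (mod 1121)
10^1024 ≡ 321^2 = 103041 ≡ 1030 (mod 1121)
1120 = 1024 + 64 + 32 in binary powers of 2.
So 10^1120 ≡ 1030 · 9 · 947 ≡ 139 (mod 1121).
Since 139 ≠ 1, base 10 is a Fermat witness: 1121 is composite.

139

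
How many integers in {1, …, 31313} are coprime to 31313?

30960

Factor: 31313 = 173 · 181.
φ(31313) = (173−1) · (181−1) = 172 · 180 = 30960.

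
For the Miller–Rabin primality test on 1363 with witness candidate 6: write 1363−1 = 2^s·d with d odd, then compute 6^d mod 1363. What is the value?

486

1363 − 1 = 1362 = 2^1 · 681, so d = 681.
6^1 ≡ 6 (mod 1363)
6^2 ≡ 6^2 = 36 ≡ 36 (mod 1363)
6^4 ≡ 36^2 = 1296 ≡ 1296 (mod 1363)
6^8 ≡ 1296^2 = 1679616 ≡ 400 (mod 1363)
6^16 ≡ 400^2 = 160000 ≡ 529 (mod 1363)
6^32 ≡ 529^2 = 279841 ≡ 426 (mod 1363)
6^64 ≡ 426^2 = 181476 ≡ 197 (mod 1363)
6^128 ≡ 197^2 = 38809 ≡ 645 (mod 1363)
6^256 ≡ 645^2 = 416025 ≡ 310 (mod 1363)
6^512 ≡ 310^2 = 96100 ≡ 690 (mod 1363)
681 = 512 + 128 + 32 + 8 + 1 in binary powers of 2.
So 6^681 ≡ 690 · 645 · 426 · 400 · 6 ≡ 486 (mod 1363).
Squaring chain: 486; never reaches −1, so base 6 is a Miller–Rabin witness that 1363 is composite.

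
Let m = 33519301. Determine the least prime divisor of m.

33519301 is odd.
Digit sum 25, not divisible by 3.
Ends in 1: not divisible by 5.
7: 33519301 = 7·4788471 + 4
11: 33519301 = 11·3047209 + 2
13: 33519301 = 13·2578407 + 10
17: 33519301 = 17·1971723 + 10
19: 33519301 = 19·1764173 + 14
23: 33519301 = 23·1457360 + 21
29: 33519301 = 29·1155837 + 28
31: 33519301 = 31·1081267 + 24
37: 33519301 = 37·905927 + 2
41: 33519301 = 41·817543 + 38
43: 33519301 = 43·779518 + 27
47: 33519301 = 47·713176 + 29
53: 33519301 = 53·632439 + 34
59: 33519301 = 59·568123 + 44
61: 33519301 = 61·549496 + 45
67: 33519301 = 67·500288 + 5
71: 33519301 = 71·472102 + 59
73: 33519301 = 73·459168 + 37
79: 33519301 = 79·424294 + 75
83: 33519301 = 83·403847

83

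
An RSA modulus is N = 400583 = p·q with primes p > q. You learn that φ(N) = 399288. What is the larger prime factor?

φ(n) = (p−1)(q−1) = n − (p+q) + 1, so p + q = 400583 − 399288 + 1 = 1296.
p and q are the roots of t² − 1296t + 400583 = 0.
Discriminant: 1296² − 4·400583 = 1679616 − 1602332 = 77284; √77284 = 278.
q = (1296 − 278)/2 = 509, p = (1296 + 278)/2 = 787.
Check: 509 · 787 = 400583.

787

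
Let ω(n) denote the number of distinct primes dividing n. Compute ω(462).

462 = 2 · 231
231 = 3 · 77
77 = 7 · 11
462 = 2 · 3 · 7 · 11, which has 4 distinct prime factors.

4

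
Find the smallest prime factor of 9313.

9313 is odd.
Digit sum 16, not divisible by 3.
Ends in 3: not divisible by 5.
7: 9313 = 7·1330 + 3
11: 9313 = 11·846 + 7
13: 9313 = 13·716 + 5
17: 9313 = 17·547 + 14
19: 9313 = 19·490 + 3
23: 9313 = 23·404 + 21
29: 9313 = 29·321 + 4
31: 9313 = 31·300 + 13
37: 9313 = 37·251 + 26
41: 9313 = 41·227 + 6
43: 9313 = 43·216 + 25
47: 9313 = 47·198 + 7
53: 9313 = 53·175 + 38
59: 9313 = 59·157 + 50
61: 9313 = 61·152 + 41
67: 9313 = 67·139

67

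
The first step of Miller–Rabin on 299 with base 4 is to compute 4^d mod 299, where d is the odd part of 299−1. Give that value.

299 − 1 = 298 = 2^1 · 149, so d = 149.
4^1 ≡ 4 (mod 299)
4^2 ≡ 4^2 = 16 ≡ 16 (mod 299)
4^4 ≡ 16^2 = 256 ≡ 256 (mod 299)
4^8 ≡ 256^2 = 65536 ≡ 55 (mod 299)
4^16 ≡ 55^2 = 3025 ≡ 35 (mod 299)
4^32 ≡ 35^2 = 1225 ≡ 29 (mod 299)
4^64 ≡ 29^2 = 841 ≡ 243 (mod 299)
4^128 ≡ 243^2 = 59049 ≡ 146 (mod 299)
149 = 128 + 16 + 4 + 1 in binary powers of 2.
So 4^149 ≡ 146 · 35 · 256 · 4 ≡ 140 (mod 299).
Squaring chain: 140; never reaches −1, so base 4 is a Miller–Rabin witness that 299 is composite.

140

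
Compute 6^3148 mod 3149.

6^1 ≡ 6 (mod 3149)
6^2 ≡ 6^2 = 36 ≡ 36 (mod 3149)
6^4 ≡ 36^2 = 1296 ≡ 1296 (mod 3149)
6^8 ≡ 1296^2 = 1679616 ≡ 1199 (mod 3149)
6^16 ≡ 1199^2 = 1437601 ≡ 1657 (mod 3149)
6^32 ≡ 1657^2 = 2745649 ≡ 2870 (mod 3149)
6^64 ≡ 2870^2 = 8236900 ≡ 2265 (mod 3149)
6^128 ≡ 2265^2 = 5130225 ≡ 504 (mod 3149)
6^256 ≡ 504^2 = 254016 ≡ 2096 (mod 3149)
6^512 ≡ 2096^2 = 4393216 ≡ 361 (mod 3149)
6^1024 ≡ 361^2 = 130321 ≡ 1212 (mod 3149)
6^2048 ≡ 1212^2 = 1468944 ≡ 1510 (mod 3149)
3148 = 2048 + 1024 + 64 + 8 + 4 in binary powers of 2.
So 6^3148 ≡ 1510 · 1212 · 2265 · 1199 · 1296 ≡ 1781 (mod 3149).
Since 1781 ≠ 1, base 6 is a Fermat witness: 3149 is composite.

1781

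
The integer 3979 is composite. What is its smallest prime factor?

23

3979 is odd.
Digit sum 28, not divisible by 3.
Ends in 9: not divisible by 5.
7: 3979 = 7·568 + 3
11: 3979 = 11·361 + 8
13: 3979 = 13·306 + 1
17: 3979 = 17·234 + 1
19: 3979 = 19·209 + 8
23: 3979 = 23·173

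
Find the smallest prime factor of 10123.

53

10123 is odd.
Digit sum 7, not divisible by 3.
Ends in 3: not divisible by 5.
7: 10123 = 7·1446 + 1
11: 10123 = 11·920 + 3
13: 10123 = 13·778 + 9
17: 10123 = 17·595 + 8
19: 10123 = 19·532 + 15
23: 10123 = 23·440 + 3
29: 10123 = 29·349 + 2
31: 10123 = 31·326 + 17
37: 10123 = 37·273 + 22
41: 10123 = 41·246 + 37
43: 10123 = 43·235 + 18
47: 10123 = 47·215 + 18
53: 10123 = 53·191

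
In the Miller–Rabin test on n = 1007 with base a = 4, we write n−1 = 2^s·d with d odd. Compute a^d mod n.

271

1007 − 1 = 1006 = 2^1 · 503, so d = 503.
4^1 ≡ 4 (mod 1007)
4^2 ≡ 4^2 = 16 ≡ 16 (mod 1007)
4^4 ≡ 16^2 = 256 ≡ 256 (mod 1007)
4^8 ≡ 256^2 = 65536 ≡ 81 (mod 1007)
4^16 ≡ 81^2 = 6561 ≡ 519 (mod 1007)
4^32 ≡ 519^2 = 269361 ≡ 492 (mod 1007)
4^64 ≡ 492^2 = 242064 ≡ 384 (mod 1007)
4^128 ≡ 384^2 = 147456 ≡ 434 (mod 1007)
4^256 ≡ 434^2 = 188356 ≡ 47 (mod 1007)
503 = 256 + 128 + 64 + 32 + 16 + 4 + 2 + 1 in binary powers of 2.
So 4^503 ≡ 47 · 434 · 384 · 492 · 519 · 256 · 16 · 4 ≡ 271 (mod 1007).
Squaring chain: 271; never reaches −1, so base 4 is a Miller–Rabin witness that 1007 is composite.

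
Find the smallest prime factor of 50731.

50731 is odd.
Digit sum 16, not divisible by 3.
Ends in 1: not divisible by 5.
7: 50731 = 7·7247 + 2
11: 50731 = 11·4611 + 10
13: 50731 = 13·3902 + 5
17: 50731 = 17·2984 + 3
19: 50731 = 19·2670 + 1
23: 50731 = 23·2205 + 16
29: 50731 = 29·1749 + 10
31: 50731 = 31·1636 + 15
37: 50731 = 37·1371 + 4
41: 50731 = 41·1237 + 14
43: 50731 = 43·1179 + 34
47: 50731 = 47·1079 + 18
53: 50731 = 53·957 + 10
59: 50731 = 59·859 + 50
61: 50731 = 61·831 + 40
67: 50731 = 67·757 + 12
71: 50731 = 71·714 + 37
73: 50731 = 73·694 + 69
79: 50731 = 79·642 + 13
83: 50731 = 83·611 + 18
89: 50731 = 89·570 + 1
97: 50731 = 97·523

97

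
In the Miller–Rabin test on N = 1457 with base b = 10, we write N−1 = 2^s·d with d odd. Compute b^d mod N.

785

1457 − 1 = 1456 = 2^4 · 91, so d = 91.
10^1 ≡ 10 (mod 1457)
10^2 ≡ 10^2 = 100 ≡ 100 (mod 1457)
10^4 ≡ 100^2 = 10000 ≡ 1258 (mod 1457)
10^8 ≡ 1258^2 = 1582564 ≡ 262 (mod 1457)
10^16 ≡ 262^2 = 68644 ≡ 165 (mod 1457)
10^32 ≡ 165^2 = 27225 ≡ 999 (mod 1457)
10^64 ≡ 999^2 = 998001 ≡ 1413 (mod 1457)
91 = 64 + 16 + 8 + 2 + 1 in binary powers of 2.
So 10^91 ≡ 1413 · 165 · 262 · 100 · 10 ≡ 785 (mod 1457).
Squaring chain: 785 → 1371 → 111 → 665; never reaches −1, so base 10 is a Miller–Rabin witness that 1457 is composite.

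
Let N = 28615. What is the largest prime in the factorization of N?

28615 = 5 · 5723
5723 = 59 · 97
97 is prime.
So 28615 = 5 · 59 · 97; the largest prime factor is 97.

97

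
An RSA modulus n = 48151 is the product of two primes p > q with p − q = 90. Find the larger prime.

Since p = q + 90, we have 48151 = q(q + 90), so q² + 90q − 48151 = 0.
Discriminant: 90² + 4·48151 = 8100 + 192604 = 200704; √200704 = 448.
q = (−90 + 448)/2 = 179, and p = q + 90 = 269.
Check: 179 · 269 = 48151.

269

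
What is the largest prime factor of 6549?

6549 = 3 · 2183
2183 = 37 · 59
59 is prime.
So 6549 = 3 · 37 · 59; the largest prime factor is 59.

59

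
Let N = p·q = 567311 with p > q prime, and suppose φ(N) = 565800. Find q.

691

φ(n) = (p−1)(q−1) = n − (p+q) + 1, so p + q = 567311 − 565800 + 1 = 1512.
p and q are the roots of t² − 1512t + 567311 = 0.
Discriminant: 1512² − 4·567311 = 2286144 − 2269244 = 16900; √16900 = 130.
q = (1512 − 130)/2 = 691, p = (1512 + 130)/2 = 821.
Check: 691 · 821 = 567311.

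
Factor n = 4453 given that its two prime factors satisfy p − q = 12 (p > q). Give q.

Since p = q + 12, we have 4453 = q(q + 12), so q² + 12q − 4453 = 0.
Discriminant: 12² + 4·4453 = 144 + 17812 = 17956; √17956 = 134.
q = (−12 + 134)/2 = 61, and p = q + 12 = 73.
Check: 61 · 73 = 4453.

61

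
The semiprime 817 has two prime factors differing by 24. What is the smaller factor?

19

Since p = q + 24, we have 817 = q(q + 24), so q² + 24q − 817 = 0.
Discriminant: 24² + 4·817 = 576 + 3268 = 3844; √3844 = 62.
q = (−24 + 62)/2 = 19, and p = q + 24 = 43.
Check: 19 · 43 = 817.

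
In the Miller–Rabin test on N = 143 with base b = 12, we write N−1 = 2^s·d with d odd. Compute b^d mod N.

12

143 − 1 = 142 = 2^1 · 71, so d = 71.
12^1 ≡ 12 (mod 143)
12^2 ≡ 12^2 = 144 ≡ 1 (mod 143)
12^4 ≡ 1^2 = 1 ≡ 1 (mod 143)
12^8 ≡ 1^2 = 1 ≡ 1 (mod 143)
12^16 ≡ 1^2 = 1 ≡ 1 (mod 143)
12^32 ≡ 1^2 = 1 ≡ 1 (mod 143)
12^64 ≡ 1^2 = 1 ≡ 1 (mod 143)
71 = 64 + 4 + 2 + 1 in binary powers of 2.
So 12^71 ≡ 1 · 1 · 1 · 12 ≡ 12 (mod 143).
Squaring chain: 12; never reaches −1, so base 12 is a Miller–Rabin witness that 143 is composite.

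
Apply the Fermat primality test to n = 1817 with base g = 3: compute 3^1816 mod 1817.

3^1 ≡ 3 (mod 1817)
3^2 ≡ 3^2 = 9 ≡ 9 (mod 1817)
3^4 ≡ 9^2 = 81 ≡ 81 (mod 1817)
3^8 ≡ 81^2 = 6561 ≡ 1110 (mod 1817)
3^16 ≡ 1110^2 = 1232100 ≡ 174 (mod 1817)
3^32 ≡ 174^2 = 30276 ≡ 1204 (mod 1817)
3^64 ≡ 1204^2 = 1449616 ≡ 1467 (mod 1817)
3^128 ≡ 1467^2 = 2152089 ≡ 761 (mod 1817)
3^256 ≡ 761^2 = 579121 ≡ 1315 (mod 1817)
3^512 ≡ 1315^2 = 1729225 ≡ 1258 (mod 1817)
3^1024 ≡ 1258^2 = 1582564 ≡ 1774 (mod 1817)
1816 = 1024 + 512 + 256 + 16 + 8 in binary powers of 2.
So 3^1816 ≡ 1774 · 1258 · 1315 · 174 · 1110 ≡ 762 (mod 1817).
Since 762 ≠ 1, base 3 is a Fermat witness: 1817 is composite.

762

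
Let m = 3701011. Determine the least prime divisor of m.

3701011 is odd.
Digit sum 13, not divisible by 3.
Ends in 1: not divisible by 5.
7: 3701011 = 7·528715 + 6
11: 3701011 = 11·336455 + 6
13: 3701011 = 13·284693 + 2
17: 3701011 = 17·217706 + 9
19: 3701011 = 19·194790 + 1
23: 3701011 = 23·160913 + 12
29: 3701011 = 29·127621 + 2
31: 3701011 = 31·119387 + 14
37: 3701011 = 37·100027 + 12
41: 3701011 = 41·90268 + 23
43: 3701011 = 43·86070 + 1
47: 3701011 = 47·78744 + 43
53: 3701011 = 53·69830 + 21
59: 3701011 = 59·62729

59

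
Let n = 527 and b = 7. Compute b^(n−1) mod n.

7^1 ≡ 7 (mod 527)
7^2 ≡ 7^2 = 49 ≡ 49 (mod 527)
7^4 ≡ 49^2 = 2401 ≡ 293 (mod 527)
7^8 ≡ 293^2 = 85849 ≡ 475 (mod 527)
7^16 ≡ 475^2 = 225625 ≡ 69 (mod 527)
7^32 ≡ 69^2 = 4761 ≡ 18 (mod 527)
7^64 ≡ 18^2 = 324 ≡ 324 (mod 527)
7^128 ≡ 324^2 = 104976 ≡ 103 (mod 527)
7^256 ≡ 103^2 = 10609 ≡ 69 (mod 527)
7^512 ≡ 69^2 = 4761 ≡ 18 (mod 527)
526 = 512 + 8 + 4 + 2 in binary powers of 2.
So 7^526 ≡ 18 · 475 · 293 · 49 ≡ 348 (mod 527).
Since 348 ≠ 1, base 7 is a Fermat witness: 527 is composite.

348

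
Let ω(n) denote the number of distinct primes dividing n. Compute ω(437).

437 = 19 · 23
437 = 19 · 23, which has 2 distinct prime factors.

2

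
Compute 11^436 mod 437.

11^1 ≡ 11 (mod 437)
11^2 ≡ 11^2 = 121 ≡ 121 (mod 437)
11^4 ≡ 121^2 = 14641 ≡ 220 (mod 437)
11^8 ≡ 220^2 = 48400 ≡ 330 (mod 437)
11^16 ≡ 330^2 = 108900 ≡ 87 (mod 437)
11^32 ≡ 87^2 = 7569 ≡ 140 (mod 437)
11^64 ≡ 140^2 = 19600 ≡ 372 (mod 437)
11^128 ≡ 372^2 = 138384 ≡ 292 (mod 437)
11^256 ≡ 292^2 = 85264 ≡ 49 (mod 437)
436 = 256 + 128 + 32 + 16 + 4 in binary powers of 2.
So 11^436 ≡ 49 · 292 · 140 · 87 · 220 ≡ 315 (mod 437).
Since 315 ≠ 1, base 11 is a Fermat witness: 437 is composite.

315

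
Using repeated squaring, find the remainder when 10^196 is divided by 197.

1

10^1 ≡ 10 (mod 197)
10^2 ≡ 10^2 = 100 ≡ 100 (mod 197)
10^4 ≡ 100^2 = 10000 ≡ 150 (mod 197)
10^8 ≡ 150^2 = 22500 ≡ 42 (mod 197)
10^16 ≡ 42^2 = 1764 ≡ 188 (mod 197)
10^32 ≡ 188^2 = 35344 ≡ 81 (mod 197)
10^64 ≡ 81^2 = 6561 ≡ 60 (mod 197)
10^128 ≡ 60^2 = 3600 ≡ 54 (mod 197)
196 = 128 + 64 + 4 in binary powers of 2.
So 10^196 ≡ 54 · 60 · 150 ≡ 1 (mod 197).
Since the result is 1, base 10 gives no evidence that 197 is composite.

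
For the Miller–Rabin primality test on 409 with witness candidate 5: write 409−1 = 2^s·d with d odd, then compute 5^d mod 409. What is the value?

409 − 1 = 408 = 2^3 · 51, so d = 51.
5^1 ≡ 5 (mod 409)
5^2 ≡ 5^2 = 25 ≡ 25 (mod 409)
5^4 ≡ 25^2 = 625 ≡ 216 (mod 409)
5^8 ≡ 216^2 = 46656 ≡ 30 (mod 409)
5^16 ≡ 30^2 = 900 ≡ 82 (mod 409)
5^32 ≡ 82^2 = 6724 ≡ 180 (mod 409)
51 = 32 + 16 + 2 + 1 in binary powers of 2.
So 5^51 ≡ 180 · 82 · 25 · 5 ≡ 1 (mod 409).
Since 5^d ≡ 1 (mod 409), base 5 does not prove 409 composite.

1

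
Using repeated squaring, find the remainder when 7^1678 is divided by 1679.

441

7^1 ≡ 7 (mod 1679)
7^2 ≡ 7^2 = 49 ≡ 49 (mod 1679)
7^4 ≡ 49^2 = 2401 ≡ 722 (mod 1679)
7^8 ≡ 722^2 = 521284 ≡ 794 (mod 1679)
7^16 ≡ 794^2 = 630436 ≡ 811 (mod 1679)
7^32 ≡ 811^2 = 657721 ≡ 1232 (mod 1679)
7^64 ≡ 1232^2 = 1517824 ≡ 8 (mod 1679)
7^128 ≡ 8^2 = 64 ≡ 64 (mod 1679)
7^256 ≡ 64^2 = 4096 ≡ 738 (mod 1679)
7^512 ≡ 738^2 = 544644 ≡ 648 (mod 1679)
7^1024 ≡ 648^2 = 419904 ≡ 154 (mod 1679)
1678 = 1024 + 512 + 128 + 8 + 4 + 2 in binary powers of 2.
So 7^1678 ≡ 154 · 648 · 64 · 794 · 722 · 49 ≡ 441 (mod 1679).
Since 441 ≠ 1, base 7 is a Fermat witness: 1679 is composite.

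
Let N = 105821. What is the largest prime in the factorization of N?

105821 = 29 · 3649
3649 = 41 · 89
89 is prime.
So 105821 = 29 · 41 · 89; the largest prime factor is 89.

89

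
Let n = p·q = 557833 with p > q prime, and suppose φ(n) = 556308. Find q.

607

φ(n) = (p−1)(q−1) = n − (p+q) + 1, so p + q = 557833 − 556308 + 1 = 1526.
p and q are the roots of t² − 1526t + 557833 = 0.
Discriminant: 1526² − 4·557833 = 2328676 − 2231332 = 97344; √97344 = 312.
q = (1526 − 312)/2 = 607, p = (1526 + 312)/2 = 919.
Check: 607 · 919 = 557833.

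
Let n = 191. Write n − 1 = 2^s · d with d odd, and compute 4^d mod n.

1

191 − 1 = 190 = 2^1 · 95, so d = 95.
4^1 ≡ 4 (mod 191)
4^2 ≡ 4^2 = 16 ≡ 16 (mod 191)
4^4 ≡ 16^2 = 256 ≡ 65 (mod 191)
4^8 ≡ 65^2 = 4225 ≡ 23 (mod 191)
4^16 ≡ 23^2 = 529 ≡ 147 (mod 191)
4^32 ≡ 147^2 = 21609 ≡ 26 (mod 191)
4^64 ≡ 26^2 = 676 ≡ 103 (mod 191)
95 = 64 + 16 + 8 + 4 + 2 + 1 in binary powers of 2.
So 4^95 ≡ 103 · 147 · 23 · 65 · 16 · 4 ≡ 1 (mod 191).
Since 4^d ≡ 1 (mod 191), base 4 does not prove 191 composite.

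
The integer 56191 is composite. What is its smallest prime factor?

56191 is odd.
Digit sum 22, not divisible by 3.
Ends in 1: not divisible by 5.
7: 56191 = 7·8027 + 2
11: 56191 = 11·5108 + 3
13: 56191 = 13·4322 + 5
17: 56191 = 17·3305 + 6
19: 56191 = 19·2957 + 8
23: 56191 = 23·2443 + 2
29: 56191 = 29·1937 + 18
31: 56191 = 31·1812 + 19
37: 56191 = 37·1518 + 25
41: 56191 = 41·1370 + 21
43: 56191 = 43·1306 + 33
47: 56191 = 47·1195 + 26
53: 56191 = 53·1060 + 11
59: 56191 = 59·952 + 23
61: 56191 = 61·921 + 10
67: 56191 = 67·838 + 45
71: 56191 = 71·791 + 30
73: 56191 = 73·769 + 54
79: 56191 = 79·711 + 22
83: 56191 = 83·677

83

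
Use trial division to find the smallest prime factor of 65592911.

65592911 is odd.
Digit sum 38, not divisible by 3.
Ends in 1: not divisible by 5.
7: 65592911 = 7·9370415 + 6
11: 65592911 = 11·5962991 + 10
13: 65592911 = 13·5045608 + 7
17: 65592911 = 17·3858406 + 9
19: 65592911 = 19·3452258 + 9
23: 65592911 = 23·2851865 + 16
29: 65592911 = 29·2261824 + 15
31: 65592911 = 31·2115900 + 11
37: 65592911 = 37·1772781 + 14
41: 65592911 = 41·1599827 + 4
43: 65592911 = 43·1525416 + 23
47: 65592911 = 47·1395593 + 40
53: 65592911 = 53·1237602 + 5
59: 65592911 = 59·1111744 + 15
61: 65592911 = 61·1075293 + 38
67: 65592911 = 67·978998 + 45
71: 65592911 = 71·923843 + 58
73: 65592911 = 73·898533 + 2
79: 65592911 = 79·830290 + 1
83: 65592911 = 83·790276 + 3
89: 65592911 = 89·736999

89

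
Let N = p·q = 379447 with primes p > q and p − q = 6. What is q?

613

Since p = q + 6, we have 379447 = q(q + 6), so q² + 6q − 379447 = 0.
Discriminant: 6² + 4·379447 = 36 + 1517788 = 1517824; √1517824 = 1232.
q = (−6 + 1232)/2 = 613, and p = q + 6 = 619.
Check: 613 · 619 = 379447.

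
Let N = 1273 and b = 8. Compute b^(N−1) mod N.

8^1 ≡ 8 (mod 1273)
8^2 ≡ 8^2 = 64 ≡ 64 (mod 1273)
8^4 ≡ 64^2 = 4096 ≡ 277 (mod 1273)
8^8 ≡ 277^2 = 76729 ≡ 349 (mod 1273)
8^16 ≡ 349^2 = 121801 ≡ 866 (mod 1273)
8^32 ≡ 866^2 = 749956 ≡ 159 (mod 1273)
8^64 ≡ 159^2 = 25281 ≡ 1094 (mod 1273)
8^128 ≡ 1094^2 = 1196836 ≡ 216 (mod 1273)
8^256 ≡ 216^2 = 46656 ≡ 828 (mod 1273)
8^512 ≡ 828^2 = 685584 ≡ 710 (mod 1273)
8^1024 ≡ 710^2 = 504100 ≡ 1265 (mod 1273)
1272 = 1024 + 128 + 64 + 32 + 16 + 8 in binary powers of 2.
So 8^1272 ≡ 1265 · 216 · 1094 · 159 · 866 · 349 ≡ 685 (mod 1273).
Since 685 ≠ 1, base 8 is a Fermat witness: 1273 is composite.

685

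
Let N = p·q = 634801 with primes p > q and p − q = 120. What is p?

859

Since p = q + 120, we have 634801 = q(q + 120), so q² + 120q − 634801 = 0.
Discriminant: 120² + 4·634801 = 14400 + 2539204 = 2553604; √2553604 = 1598.
q = (−120 + 1598)/2 = 739, and p = q + 120 = 859.
Check: 739 · 859 = 634801.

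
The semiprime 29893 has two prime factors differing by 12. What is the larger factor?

179

Since p = q + 12, we have 29893 = q(q + 12), so q² + 12q − 29893 = 0.
Discriminant: 12² + 4·29893 = 144 + 119572 = 119716; √119716 = 346.
q = (−12 + 346)/2 = 167, and p = q + 12 = 179.
Check: 167 · 179 = 29893.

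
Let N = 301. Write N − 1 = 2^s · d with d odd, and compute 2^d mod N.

204

301 − 1 = 300 = 2^2 · 75, so d = 75.
2^1 ≡ 2 (mod 301)
2^2 ≡ 2^2 = 4 ≡ 4 (mod 301)
2^4 ≡ 4^2 = 16 ≡ 16 (mod 301)
2^8 ≡ 16^2 = 256 ≡ 256 (mod 301)
2^16 ≡ 256^2 = 65536 ≡ 219 (mod 301)
2^32 ≡ 219^2 = 47961 ≡ 102 (mod 301)
2^64 ≡ 102^2 = 10404 ≡ 170 (mod 301)
75 = 64 + 8 + 2 + 1 in binary powers of 2.
So 2^75 ≡ 170 · 256 · 4 · 2 ≡ 204 (mod 301).
Squaring chain: 204 → 78; never reaches −1, so base 2 is a Miller–Rabin witness that 301 is composite.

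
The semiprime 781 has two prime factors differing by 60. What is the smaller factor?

11

Since p = q + 60, we have 781 = q(q + 60), so q² + 60q − 781 = 0.
Discriminant: 60² + 4·781 = 3600 + 3124 = 6724; √6724 = 82.
q = (−60 + 82)/2 = 11, and p = q + 60 = 71.
Check: 11 · 71 = 781.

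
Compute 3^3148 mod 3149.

947

3^1 ≡ 3 (mod 3149)
3^2 ≡ 3^2 = 9 ≡ 9 (mod 3149)
3^4 ≡ 9^2 = 81 ≡ 81 (mod 3149)
3^8 ≡ 81^2 = 6561 ≡ 263 (mod 3149)
3^16 ≡ 263^2 = 69169 ≡ 3040 (mod 3149)
3^32 ≡ 3040^2 = 9241600 ≡ 2434 (mod 3149)
3^64 ≡ 2434^2 = 5924356 ≡ 1087 (mod 3149)
3^128 ≡ 1087^2 = 1181569 ≡ 694 (mod 3149)
3^256 ≡ 694^2 = 481636 ≡ 2988 (mod 3149)
3^512 ≡ 2988^2 = 8928144 ≡ 729 (mod 3149)
3^1024 ≡ 729^2 = 531441 ≡ 2409 (mod 3149)
3^2048 ≡ 2409^2 = 5803281 ≡ 2823 (mod 3149)
3148 = 2048 + 1024 + 64 + 8 + 4 in binary powers of 2.
So 3^3148 ≡ 2823 · 2409 · 1087 · 263 · 81 ≡ 947 (mod 3149).
Since 947 ≠ 1, base 3 is a Fermat witness: 3149 is composite.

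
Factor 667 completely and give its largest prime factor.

667 = 23 · 29
29 is prime.
So 667 = 23 · 29; the largest prime factor is 29.

29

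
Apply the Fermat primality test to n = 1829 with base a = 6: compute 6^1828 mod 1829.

6^1 ≡ 6 (mod 1829)
6^2 ≡ 6^2 = 36 ≡ 36 (mod 1829)
6^4 ≡ 36^2 = 1296 ≡ 1296 (mod 1829)
6^8 ≡ 1296^2 = 1679616 ≡ 594 (mod 1829)
6^16 ≡ 594^2 = 352836 ≡ 1668 (mod 1829)
6^32 ≡ 1668^2 = 2782224 ≡ 315 (mod 1829)
6^64 ≡ 315^2 = 99225 ≡ 459 (mod 1829)
6^128 ≡ 459^2 = 210681 ≡ 346 (mod 1829)
6^256 ≡ 346^2 = 119716 ≡ 831 (mod 1829)
6^512 ≡ 831^2 = 690561 ≡ 1028 (mod 1829)
6^1024 ≡ 1028^2 = 1056784 ≡ 1451 (mod 1829)
1828 = 1024 + 512 + 256 + 32 + 4 in binary powers of 2.
So 6^1828 ≡ 1451 · 1028 · 831 · 315 · 1296 ≡ 1823 (mod 1829).
Since 1823 ≠ 1, base 6 is a Fermat witness: 1829 is composite.

1823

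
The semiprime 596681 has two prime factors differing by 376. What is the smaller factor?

607

Since p = q + 376, we have 596681 = q(q + 376), so q² + 376q − 596681 = 0.
Discriminant: 376² + 4·596681 = 141376 + 2386724 = 2528100; √2528100 = 1590.
q = (−376 + 1590)/2 = 607, and p = q + 376 = 983.
Check: 607 · 983 = 596681.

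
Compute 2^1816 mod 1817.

2^1 ≡ 2 (mod 1817)
2^2 ≡ 2^2 = 4 ≡ 4 (mod 1817)
2^4 ≡ 4^2 = 16 ≡ 16 (mod 1817)
2^8 ≡ 16^2 = 256 ≡ 256 (mod 1817)
2^16 ≡ 256^2 = 65536 ≡ 124 (mod 1817)
2^32 ≡ 124^2 = 15376 ≡ 840 (mod 1817)
2^64 ≡ 840^2 = 705600 ≡ 604 (mod 1817)
2^128 ≡ 604^2 = 364816 ≡ 1416 (mod 1817)
2^256 ≡ 1416^2 = 2005056 ≡ 905 (mod 1817)
2^512 ≡ 905^2 = 819025 ≡ 1375 (mod 1817)
2^1024 ≡ 1375^2 = 1890625 ≡ 945 (mod 1817)
1816 = 1024 + 512 + 256 + 16 + 8 in binary powers of 2.
So 2^1816 ≡ 945 · 1375 · 905 · 124 · 256 ≡ 1221 (mod 1817).
Since 1221 ≠ 1, base 2 is a Fermat witness: 1817 is composite.

1221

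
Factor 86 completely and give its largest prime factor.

43

86 = 2 · 43
43 is prime.
So 86 = 2 · 43; the largest prime factor is 43.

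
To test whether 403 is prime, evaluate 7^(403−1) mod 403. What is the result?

7^1 ≡ 7 (mod 403)
7^2 ≡ 7^2 = 49 ≡ 49 (mod 403)
7^4 ≡ 49^2 = 2401 ≡ 386 (mod 403)
7^8 ≡ 386^2 = 148996 ≡ 289 (mod 403)
7^16 ≡ 289^2 = 83521 ≡ 100 (mod 403)
7^32 ≡ 100^2 = 10000 ≡ 328 (mod 403)
7^64 ≡ 328^2 = 107584 ≡ 386 (mod 403)
7^128 ≡ 386^2 = 148996 ≡ 289 (mod 403)
7^256 ≡ 289^2 = 83521 ≡ 100 (mod 403)
402 = 256 + 128 + 16 + 2 in binary powers of 2.
So 7^402 ≡ 100 · 289 · 100 · 49 ≡ 233 (mod 403).
Since 233 ≠ 1, base 7 is a Fermat witness: 403 is composite.

233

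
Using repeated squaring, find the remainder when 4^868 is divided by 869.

4^1 ≡ 4 (mod 869)
4^2 ≡ 4^2 = 16 ≡ 16 (mod 869)
4^4 ≡ 16^2 = 256 ≡ 256 (mod 869)
4^8 ≡ 256^2 = 65536 ≡ 361 (mod 869)
4^16 ≡ 361^2 = 130321 ≡ 840 (mod 869)
4^32 ≡ 840^2 = 705600 ≡ 841 (mod 869)
4^64 ≡ 841^2 = 707281 ≡ 784 (mod 869)
4^128 ≡ 784^2 = 614656 ≡ 273 (mod 869)
4^256 ≡ 273^2 = 74529 ≡ 664 (mod 869)
4^512 ≡ 664^2 = 440896 ≡ 313 (mod 869)
868 = 512 + 256 + 64 + 32 + 4 in binary powers of 2.
So 4^868 ≡ 313 · 664 · 784 · 841 · 256 ≡ 9 (mod 869).
Since 9 ≠ 1, base 4 is a Fermat witness: 869 is composite.

9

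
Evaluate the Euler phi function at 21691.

21384

Factor: 21691 = 109 · 199.
φ(21691) = (109−1) · (199−1) = 108 · 198 = 21384.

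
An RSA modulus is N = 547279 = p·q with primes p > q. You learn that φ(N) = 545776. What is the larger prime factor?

887

φ(n) = (p−1)(q−1) = n − (p+q) + 1, so p + q = 547279 − 545776 + 1 = 1504.
p and q are the roots of t² − 1504t + 547279 = 0.
Discriminant: 1504² − 4·547279 = 2262016 − 2189116 = 72900; √72900 = 270.
q = (1504 − 270)/2 = 617, p = (1504 + 270)/2 = 887.
Check: 617 · 887 = 547279.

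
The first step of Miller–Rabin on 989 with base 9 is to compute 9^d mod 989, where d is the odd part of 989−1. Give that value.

989 − 1 = 988 = 2^2 · 247, so d = 247.
9^1 ≡ 9 (mod 989)
9^2 ≡ 9^2 = 81 ≡ 81 (mod 989)
9^4 ≡ 81^2 = 6561 ≡ 627 (mod 989)
9^8 ≡ 627^2 = 393129 ≡ 496 (mod 989)
9^16 ≡ 496^2 = 246016 ≡ 744 (mod 989)
9^32 ≡ 744^2 = 553536 ≡ 685 (mod 989)
9^64 ≡ 685^2 = 469225 ≡ 439 (mod 989)
9^128 ≡ 439^2 = 192721 ≡ 855 (mod 989)
247 = 128 + 64 + 32 + 16 + 4 + 2 + 1 in binary powers of 2.
So 9^247 ≡ 855 · 439 · 685 · 744 · 627 · 81 · 9 ≡ 744 (mod 989).
Squaring chain: 744 → 685; never reaches −1, so base 9 is a Miller–Rabin witness that 989 is composite.

744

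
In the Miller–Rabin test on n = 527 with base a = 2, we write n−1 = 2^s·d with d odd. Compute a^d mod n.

349

527 − 1 = 526 = 2^1 · 263, so d = 263.
2^1 ≡ 2 (mod 527)
2^2 ≡ 2^2 = 4 ≡ 4 (mod 527)
2^4 ≡ 4^2 = 16 ≡ 16 (mod 527)
2^8 ≡ 16^2 = 256 ≡ 256 (mod 527)
2^16 ≡ 256^2 = 65536 ≡ 188 (mod 527)
2^32 ≡ 188^2 = 35344 ≡ 35 (mod 527)
2^64 ≡ 35^2 = 1225 ≡ 171 (mod 527)
2^128 ≡ 171^2 = 29241 ≡ 256 (mod 527)
2^256 ≡ 256^2 = 65536 ≡ 188 (mod 527)
263 = 256 + 4 + 2 + 1 in binary powers of 2.
So 2^263 ≡ 188 · 16 · 4 · 2 ≡ 349 (mod 527).
Squaring chain: 349; never reaches −1, so base 2 is a Miller–Rabin witness that 527 is composite.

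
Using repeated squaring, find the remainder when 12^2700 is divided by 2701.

1

12^1 ≡ 12 (mod 2701)
12^2 ≡ 12^2 = 144 ≡ 144 (mod 2701)
12^4 ≡ 144^2 = 20736 ≡ 1829 (mod 2701)
12^8 ≡ 1829^2 = 3345241 ≡ 1403 (mod 2701)
12^16 ≡ 1403^2 = 1968409 ≡ 2081 (mod 2701)
12^32 ≡ 2081^2 = 4330561 ≡ 858 (mod 2701)
12^64 ≡ 858^2 = 736164 ≡ 1492 (mod 2701)
12^128 ≡ 1492^2 = 2226064 ≡ 440 (mod 2701)
12^256 ≡ 440^2 = 193600 ≡ 1829 (mod 2701)
12^512 ≡ 1829^2 = 3345241 ≡ 1403 (mod 2701)
12^1024 ≡ 1403^2 = 1968409 ≡ 2081 (mod 2701)
12^2048 ≡ 2081^2 = 4330561 ≡ 858 (mod 2701)
2700 = 2048 + 512 + 128 + 8 + 4 in binary powers of 2.
So 12^2700 ≡ 858 · 1403 · 440 · 1403 · 1829 ≡ 1 (mod 2701).
Since the result is 1, base 12 gives no evidence that 2701 is composite.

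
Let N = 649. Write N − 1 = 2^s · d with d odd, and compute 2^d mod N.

649 − 1 = 648 = 2^3 · 81, so d = 81.
2^1 ≡ 2 (mod 649)
2^2 ≡ 2^2 = 4 ≡ 4 (mod 649)
2^4 ≡ 4^2 = 16 ≡ 16 (mod 649)
2^8 ≡ 16^2 = 256 ≡ 256 (mod 649)
2^16 ≡ 256^2 = 65536 ≡ 636 (mod 649)
2^32 ≡ 636^2 = 404496 ≡ 169 (mod 649)
2^64 ≡ 169^2 = 28561 ≡ 5 (mod 649)
81 = 64 + 16 + 1 in binary powers of 2.
So 2^81 ≡ 5 · 636 · 2 ≡ 519 (mod 649).
Squaring chain: 519 → 26 → 27; never reaches −1, so base 2 is a Miller–Rabin witness that 649 is composite.

519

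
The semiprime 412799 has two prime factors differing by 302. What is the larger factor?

Since p = q + 302, we have 412799 = q(q + 302), so q² + 302q − 412799 = 0.
Discriminant: 302² + 4·412799 = 91204 + 1651196 = 1742400; √1742400 = 1320.
q = (−302 + 1320)/2 = 509, and p = q + 302 = 811.
Check: 509 · 811 = 412799.

811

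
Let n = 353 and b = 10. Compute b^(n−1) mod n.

1

10^1 ≡ 10 (mod 353)
10^2 ≡ 10^2 = 100 ≡ 100 (mod 353)
10^4 ≡ 100^2 = 10000 ≡ 116 (mod 353)
10^8 ≡ 116^2 = 13456 ≡ 42 (mod 353)
10^16 ≡ 42^2 = 1764 ≡ 352 (mod 353)
10^32 ≡ 352^2 = 123904 ≡ 1 (mod 353)
10^64 ≡ 1^2 = 1 ≡ 1 (mod 353)
10^128 ≡ 1^2 = 1 ≡ 1 (mod 353)
10^256 ≡ 1^2 = 1 ≡ 1 (mod 353)
352 = 256 + 64 + 32 in binary powers of 2.
So 10^352 ≡ 1 · 1 · 1 ≡ 1 (mod 353).
Since the result is 1, base 10 gives no evidence that 353 is composite.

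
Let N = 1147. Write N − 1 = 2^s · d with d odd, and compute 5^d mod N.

156

1147 − 1 = 1146 = 2^1 · 573, so d = 573.
5^1 ≡ 5 (mod 1147)
5^2 ≡ 5^2 = 25 ≡ 25 (mod 1147)
5^4 ≡ 25^2 = 625 ≡ 625 (mod 1147)
5^8 ≡ 625^2 = 390625 ≡ 645 (mod 1147)
5^16 ≡ 645^2 = 416025 ≡ 811 (mod 1147)
5^32 ≡ 811^2 = 657721 ≡ 490 (mod 1147)
5^64 ≡ 490^2 = 240100 ≡ 377 (mod 1147)
5^128 ≡ 377^2 = 142129 ≡ 1048 (mod 1147)
5^256 ≡ 1048^2 = 1098304 ≡ 625 (mod 1147)
5^512 ≡ 625^2 = 390625 ≡ 645 (mod 1147)
573 = 512 + 32 + 16 + 8 + 4 + 1 in binary powers of 2.
So 5^573 ≡ 645 · 490 · 811 · 645 · 625 · 5 ≡ 156 (mod 1147).
Squaring chain: 156; never reaches −1, so base 5 is a Miller–Rabin witness that 1147 is composite.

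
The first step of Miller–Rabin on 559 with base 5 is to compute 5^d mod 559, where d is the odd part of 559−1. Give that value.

559 − 1 = 558 = 2^1 · 279, so d = 279.
5^1 ≡ 5 (mod 559)
5^2 ≡ 5^2 = 25 ≡ 25 (mod 559)
5^4 ≡ 25^2 = 625 ≡ 66 (mod 559)
5^8 ≡ 66^2 = 4356 ≡ 443 (mod 559)
5^16 ≡ 443^2 = 196249 ≡ 40 (mod 559)
5^32 ≡ 40^2 = 1600 ≡ 482 (mod 559)
5^64 ≡ 482^2 = 232324 ≡ 339 (mod 559)
5^128 ≡ 339^2 = 114921 ≡ 326 (mod 559)
5^256 ≡ 326^2 = 106276 ≡ 66 (mod 559)
279 = 256 + 16 + 4 + 2 + 1 in binary powers of 2.
So 5^279 ≡ 66 · 40 · 66 · 25 · 5 ≡ 242 (mod 559).
Squaring chain: 242; never reaches −1, so base 5 is a Miller–Rabin witness that 559 is composite.

242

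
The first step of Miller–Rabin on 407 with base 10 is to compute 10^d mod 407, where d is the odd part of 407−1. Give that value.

407 − 1 = 406 = 2^1 · 203, so d = 203.
10^1 ≡ 10 (mod 407)
10^2 ≡ 10^2 = 100 ≡ 100 (mod 407)
10^4 ≡ 100^2 = 10000 ≡ 232 (mod 407)
10^8 ≡ 232^2 = 53824 ≡ 100 (mod 407)
10^16 ≡ 100^2 = 10000 ≡ 232 (mod 407)
10^32 ≡ 232^2 = 53824 ≡ 100 (mod 407)
10^64 ≡ 100^2 = 10000 ≡ 232 (mod 407)
10^128 ≡ 232^2 = 53824 ≡ 100 (mod 407)
203 = 128 + 64 + 8 + 2 + 1 in binary powers of 2.
So 10^203 ≡ 100 · 232 · 100 · 100 · 10 ≡ 285 (mod 407).
Squaring chain: 285; never reaches −1, so base 10 is a Miller–Rabin witness that 407 is composite.

285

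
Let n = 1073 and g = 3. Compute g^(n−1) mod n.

3^1 ≡ 3 (mod 1073)
3^2 ≡ 3^2 = 9 ≡ 9 (mod 1073)
3^4 ≡ 9^2 = 81 ≡ 81 (mod 1073)
3^8 ≡ 81^2 = 6561 ≡ 123 (mod 1073)
3^16 ≡ 123^2 = 15129 ≡ 107 (mod 1073)
3^32 ≡ 107^2 = 11449 ≡ 719 (mod 1073)
3^64 ≡ 719^2 = 516961 ≡ 848 (mod 1073)
3^128 ≡ 848^2 = 719104 ≡ 194 (mod 1073)
3^256 ≡ 194^2 = 37636 ≡ 81 (mod 1073)
3^512 ≡ 81^2 = 6561 ≡ 123 (mod 1073)
3^1024 ≡ 123^2 = 15129 ≡ 107 (mod 1073)
1072 = 1024 + 32 + 16 in binary powers of 2.
So 3^1072 ≡ 107 · 719 · 107 ≡ 848 (mod 1073).
Since 848 ≠ 1, base 3 is a Fermat witness: 1073 is composite.

848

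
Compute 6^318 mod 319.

6^1 ≡ 6 (mod 319)
6^2 ≡ 6^2 = 36 ≡ 36 (mod 319)
6^4 ≡ 36^2 = 1296 ≡ 20 (mod 319)
6^8 ≡ 20^2 = 400 ≡ 81 (mod 319)
6^16 ≡ 81^2 = 6561 ≡ 181 (mod 319)
6^32 ≡ 181^2 = 32761 ≡ 223 (mod 319)
6^64 ≡ 223^2 = 49729 ≡ 284 (mod 319)
6^128 ≡ 284^2 = 80656 ≡ 268 (mod 319)
6^256 ≡ 268^2 = 71824 ≡ 49 (mod 319)
318 = 256 + 32 + 16 + 8 + 4 + 2 in binary powers of 2.
So 6^318 ≡ 49 · 223 · 181 · 81 · 20 · 36 ≡ 103 (mod 319).
Since 103 ≠ 1, base 6 is a Fermat witness: 319 is composite.

103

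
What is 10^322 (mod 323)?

10^1 ≡ 10 (mod 323)
10^2 ≡ 10^2 = 100 ≡ 100 (mod 323)
10^4 ≡ 100^2 = 10000 ≡ 310 (mod 323)
10^8 ≡ 310^2 = 96100 ≡ 169 (mod 323)
10^16 ≡ 169^2 = 28561 ≡ 137 (mod 323)
10^32 ≡ 137^2 = 18769 ≡ 35 (mod 323)
10^64 ≡ 35^2 = 1225 ≡ 256 (mod 323)
10^128 ≡ 256^2 = 65536 ≡ 290 (mod 323)
10^256 ≡ 290^2 = 84100 ≡ 120 (mod 323)
322 = 256 + 64 + 2 in binary powers of 2.
So 10^322 ≡ 120 · 256 · 100 ≡ 270 (mod 323).
Since 270 ≠ 1, base 10 is a Fermat witness: 323 is composite.

270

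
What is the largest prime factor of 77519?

77519 = 13 · 5963
5963 = 67 · 89
89 is prime.
So 77519 = 13 · 67 · 89; the largest prime factor is 89.

89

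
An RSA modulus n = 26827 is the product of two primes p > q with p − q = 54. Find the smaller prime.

139

Since p = q + 54, we have 26827 = q(q + 54), so q² + 54q − 26827 = 0.
Discriminant: 54² + 4·26827 = 2916 + 107308 = 110224; √110224 = 332.
q = (−54 + 332)/2 = 139, and p = q + 54 = 193.
Check: 139 · 193 = 26827.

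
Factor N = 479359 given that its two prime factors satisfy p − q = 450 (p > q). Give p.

953

Since p = q + 450, we have 479359 = q(q + 450), so q² + 450q − 479359 = 0.
Discriminant: 450² + 4·479359 = 202500 + 1917436 = 2119936; √2119936 = 1456.
q = (−450 + 1456)/2 = 503, and p = q + 450 = 953.
Check: 503 · 953 = 479359.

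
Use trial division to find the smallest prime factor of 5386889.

73

5386889 is odd.
Digit sum 47, not divisible by 3.
Ends in 9: not divisible by 5.
7: 5386889 = 7·769555 + 4
11: 5386889 = 11·489717 + 2
13: 5386889 = 13·414376 + 1
17: 5386889 = 17·316875 + 14
19: 5386889 = 19·283520 + 9
23: 5386889 = 23·234212 + 13
29: 5386889 = 29·185754 + 23
31: 5386889 = 31·173770 + 19
37: 5386889 = 37·145591 + 22
41: 5386889 = 41·131387 + 22
43: 5386889 = 43·125276 + 21
47: 5386889 = 47·114614 + 31
53: 5386889 = 53·101639 + 22
59: 5386889 = 59·91303 + 12
61: 5386889 = 61·88309 + 40
67: 5386889 = 67·80401 + 22
71: 5386889 = 71·75871 + 48
73: 5386889 = 73·73793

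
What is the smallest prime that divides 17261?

17261 is odd.
Digit sum 17, not divisible by 3.
Ends in 1: not divisible by 5.
7: 17261 = 7·2465 + 6
11: 17261 = 11·1569 + 2
13: 17261 = 13·1327 + 10
17: 17261 = 17·1015 + 6
19: 17261 = 19·908 + 9
23: 17261 = 23·750 + 11
29: 17261 = 29·595 + 6
31: 17261 = 31·556 + 25
37: 17261 = 37·466 + 19
41: 17261 = 41·421

41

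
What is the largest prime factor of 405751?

97

405751 = 47 · 8633
8633 = 89 · 97
97 is prime.
So 405751 = 47 · 89 · 97; the largest prime factor is 97.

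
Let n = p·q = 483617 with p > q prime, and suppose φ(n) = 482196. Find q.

φ(n) = (p−1)(q−1) = n − (p+q) + 1, so p + q = 483617 − 482196 + 1 = 1422.
p and q are the roots of t² − 1422t + 483617 = 0.
Discriminant: 1422² − 4·483617 = 2022084 − 1934468 = 87616; √87616 = 296.
q = (1422 − 296)/2 = 563, p = (1422 + 296)/2 = 859.
Check: 563 · 859 = 483617.

563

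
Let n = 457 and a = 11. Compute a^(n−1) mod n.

11^1 ≡ 11 (mod 457)
11^2 ≡ 11^2 = 121 ≡ 121 (mod 457)
11^4 ≡ 121^2 = 14641 ≡ 17 (mod 457)
11^8 ≡ 17^2 = 289 ≡ 289 (mod 457)
11^16 ≡ 289^2 = 83521 ≡ 347 (mod 457)
11^32 ≡ 347^2 = 120409 ≡ 218 (mod 457)
11^64 ≡ 218^2 = 47524 ≡ 453 (mod 457)
11^128 ≡ 453^2 = 205209 ≡ 16 (mod 457)
11^256 ≡ 16^2 = 256 ≡ 256 (mod 457)
456 = 256 + 128 + 64 + 8 in binary powers of 2.
So 11^456 ≡ 256 · 16 · 453 · 289 ≡ 1 (mod 457).
Since the result is 1, base 11 gives no evidence that 457 is composite.

1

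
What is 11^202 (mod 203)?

67

11^1 ≡ 11 (mod 203)
11^2 ≡ 11^2 = 121 ≡ 121 (mod 203)
11^4 ≡ 121^2 = 14641 ≡ 25 (mod 203)
11^8 ≡ 25^2 = 625 ≡ 16 (mod 203)
11^16 ≡ 16^2 = 256 ≡ 53 (mod 203)
11^32 ≡ 53^2 = 2809 ≡ 170 (mod 203)
11^64 ≡ 170^2 = 28900 ≡ 74 (mod 203)
11^128 ≡ 74^2 = 5476 ≡ 198 (mod 203)
202 = 128 + 64 + 8 + 2 in binary powers of 2.
So 11^202 ≡ 198 · 74 · 16 · 121 ≡ 67 (mod 203).
Since 67 ≠ 1, base 11 is a Fermat witness: 203 is composite.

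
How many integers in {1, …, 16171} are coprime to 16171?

15912

Factor: 16171 = 103 · 157.
φ(16171) = (103−1) · (157−1) = 102 · 156 = 15912.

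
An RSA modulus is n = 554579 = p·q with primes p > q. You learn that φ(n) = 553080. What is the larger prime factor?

φ(n) = (p−1)(q−1) = n − (p+q) + 1, so p + q = 554579 − 553080 + 1 = 1500.
p and q are the roots of t² − 1500t + 554579 = 0.
Discriminant: 1500² − 4·554579 = 2250000 − 2218316 = 31684; √31684 = 178.
q = (1500 − 178)/2 = 661, p = (1500 + 178)/2 = 839.
Check: 661 · 839 = 554579.

839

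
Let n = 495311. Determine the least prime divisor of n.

495311 is odd.
Digit sum 23, not divisible by 3.
Ends in 1: not divisible by 5.
7: 495311 = 7·70758 + 5
11: 495311 = 11·45028 + 3
13: 495311 = 13·38100 + 11
17: 495311 = 17·29135 + 16
19: 495311 = 19·26069

19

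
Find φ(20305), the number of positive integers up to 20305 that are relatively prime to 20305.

15600

Factor: 20305 = 5 · 31 · 131.
φ(20305) = (5−1) · (31−1) · (131−1) = 4 · 30 · 130 = 15600.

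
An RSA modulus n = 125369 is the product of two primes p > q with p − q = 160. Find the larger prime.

Since p = q + 160, we have 125369 = q(q + 160), so q² + 160q − 125369 = 0.
Discriminant: 160² + 4·125369 = 25600 + 501476 = 527076; √527076 = 726.
q = (−160 + 726)/2 = 283, and p = q + 160 = 443.
Check: 283 · 443 = 125369.

443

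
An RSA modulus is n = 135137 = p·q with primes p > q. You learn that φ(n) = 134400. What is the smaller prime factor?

337

φ(n) = (p−1)(q−1) = n − (p+q) + 1, so p + q = 135137 − 134400 + 1 = 738.
p and q are the roots of t² − 738t + 135137 = 0.
Discriminant: 738² − 4·135137 = 544644 − 540548 = 4096; √4096 = 64.
q = (738 − 64)/2 = 337, p = (738 + 64)/2 = 401.
Check: 337 · 401 = 135137.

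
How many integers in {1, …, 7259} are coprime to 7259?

Factor: 7259 = 7 · 17 · 61.
φ(7259) = (7−1) · (17−1) · (61−1) = 6 · 16 · 60 = 5760.

5760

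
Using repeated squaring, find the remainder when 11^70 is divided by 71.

1

11^1 ≡ 11 (mod 71)
11^2 ≡ 11^2 = 121 ≡ 50 (mod 71)
11^4 ≡ 50^2 = 2500 ≡ 15 (mod 71)
11^8 ≡ 15^2 = 225 ≡ 12 (mod 71)
11^16 ≡ 12^2 = 144 ≡ 2 (mod 71)
11^32 ≡ 2^2 = 4 ≡ 4 (mod 71)
11^64 ≡ 4^2 = 16 ≡ 16 (mod 71)
70 = 64 + 4 + 2 in binary powers of 2.
So 11^70 ≡ 16 · 15 · 50 ≡ 1 (mod 71).
Since the result is 1, base 11 gives no evidence that 71 is composite.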